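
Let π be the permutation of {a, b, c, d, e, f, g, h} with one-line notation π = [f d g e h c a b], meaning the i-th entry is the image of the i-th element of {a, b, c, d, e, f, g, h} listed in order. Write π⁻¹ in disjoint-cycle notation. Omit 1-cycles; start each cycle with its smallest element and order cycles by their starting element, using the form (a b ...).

The cycle decomposition of π is (a f c g)(b d e h).
Reversing each cycle (and rotating so the smallest element leads) gives π⁻¹ = (a g c f)(b h e d).

(a g c f)(b h e d)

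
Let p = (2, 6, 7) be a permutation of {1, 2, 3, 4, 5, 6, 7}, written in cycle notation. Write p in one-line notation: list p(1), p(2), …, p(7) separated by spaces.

1 6 3 4 5 7 2

Reading each image from the cycles: 1↦1, 2↦6, 3↦3, 4↦4, 5↦5, 6↦7, 7↦2.
Listing these in domain order gives 1 6 3 4 5 7 2.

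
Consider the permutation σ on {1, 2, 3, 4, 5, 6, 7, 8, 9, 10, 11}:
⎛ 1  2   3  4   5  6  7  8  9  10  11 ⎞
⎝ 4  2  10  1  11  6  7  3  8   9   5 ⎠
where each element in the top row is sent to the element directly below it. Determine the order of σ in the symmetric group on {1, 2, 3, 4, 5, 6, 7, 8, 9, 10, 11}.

The disjoint-cycle form of σ has cycle lengths 4, 2, 2, 1, 1, 1.
The order is lcm(4, 2, 2) = 4.

4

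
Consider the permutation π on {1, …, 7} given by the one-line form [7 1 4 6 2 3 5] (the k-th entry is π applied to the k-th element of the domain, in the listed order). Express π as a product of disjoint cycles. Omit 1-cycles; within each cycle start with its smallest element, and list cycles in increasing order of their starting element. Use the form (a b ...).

(1 7 5 2)(3 4 6)

Start at 1 and follow images: 1 → 7 → 5 → 2 → 1, giving the cycle (1 7 5 2).
Continuing from each remaining unvisited element yields (1 7 5 2)(3 4 6).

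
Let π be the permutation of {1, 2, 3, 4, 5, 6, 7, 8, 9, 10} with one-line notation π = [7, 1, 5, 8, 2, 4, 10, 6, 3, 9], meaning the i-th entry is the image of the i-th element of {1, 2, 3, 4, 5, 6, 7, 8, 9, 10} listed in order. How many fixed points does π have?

No element satisfies π(x) = x, so there are 0 fixed points.

0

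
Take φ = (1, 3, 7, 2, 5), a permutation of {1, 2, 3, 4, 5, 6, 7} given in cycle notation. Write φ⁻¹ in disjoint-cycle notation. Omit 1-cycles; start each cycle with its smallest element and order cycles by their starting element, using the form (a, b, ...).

The inverse reverses each cycle.
After reversing and putting each cycle's least element first, φ⁻¹ = (1, 5, 2, 7, 3).

(1, 5, 2, 7, 3)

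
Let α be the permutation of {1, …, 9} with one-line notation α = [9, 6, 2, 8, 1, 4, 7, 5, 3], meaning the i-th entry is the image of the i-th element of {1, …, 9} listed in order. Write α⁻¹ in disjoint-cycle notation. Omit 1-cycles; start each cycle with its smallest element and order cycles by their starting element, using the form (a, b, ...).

(1, 5, 8, 4, 6, 2, 3, 9)

First write α in disjoint cycles: (1, 9, 3, 2, 6, 4, 8, 5).
Reversing each cycle (and rotating so the smallest element leads) gives α⁻¹ = (1, 5, 8, 4, 6, 2, 3, 9).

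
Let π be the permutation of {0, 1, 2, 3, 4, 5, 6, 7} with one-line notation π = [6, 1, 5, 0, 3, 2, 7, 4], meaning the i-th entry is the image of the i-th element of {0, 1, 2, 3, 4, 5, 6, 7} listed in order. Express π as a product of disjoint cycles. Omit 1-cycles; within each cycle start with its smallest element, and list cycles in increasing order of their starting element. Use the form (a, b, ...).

(0, 6, 7, 4, 3)(2, 5)

From 0: 0 → 6 → 7 → 4 → 3 → 0, closing the cycle (0, 6, 7, 4, 3).
Continuing from each remaining unvisited element yields (0, 6, 7, 4, 3)(2, 5).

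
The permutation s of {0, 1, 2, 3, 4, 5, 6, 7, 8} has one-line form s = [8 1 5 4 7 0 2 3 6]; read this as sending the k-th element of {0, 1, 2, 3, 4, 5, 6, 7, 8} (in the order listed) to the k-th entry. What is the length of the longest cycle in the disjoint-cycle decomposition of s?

5

Decomposing into disjoint cycles gives (0, 8, 6, 2, 5)(3, 4, 7); the longest has length 5.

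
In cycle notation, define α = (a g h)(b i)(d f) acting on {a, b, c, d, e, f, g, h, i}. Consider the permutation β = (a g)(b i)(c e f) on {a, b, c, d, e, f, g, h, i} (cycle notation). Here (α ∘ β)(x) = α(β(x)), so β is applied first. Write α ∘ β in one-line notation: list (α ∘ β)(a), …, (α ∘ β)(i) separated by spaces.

Chase each element through β then α: a → g → h; b → i → b; c → e → e; d → d → f; e → f → d; f → c → c; g → a → g; h → h → a; i → b → i.
Collecting the images, α ∘ β = [h b e f d c g a i].

h b e f d c g a i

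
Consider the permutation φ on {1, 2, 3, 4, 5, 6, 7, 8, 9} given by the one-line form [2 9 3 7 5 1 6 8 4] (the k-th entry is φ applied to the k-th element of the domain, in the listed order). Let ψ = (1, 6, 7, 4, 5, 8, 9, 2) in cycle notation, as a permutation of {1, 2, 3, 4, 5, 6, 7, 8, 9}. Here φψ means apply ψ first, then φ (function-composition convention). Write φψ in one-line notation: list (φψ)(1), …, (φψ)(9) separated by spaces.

(φψ)(x) = φ(ψ(x)). Computing each image: φ(ψ(1)) = φ(6) = 1, φ(ψ(2)) = φ(1) = 2, φ(ψ(3)) = φ(3) = 3, φ(ψ(4)) = φ(5) = 5, φ(ψ(5)) = φ(8) = 8, φ(ψ(6)) = φ(7) = 6, φ(ψ(7)) = φ(4) = 7, φ(ψ(8)) = φ(9) = 4, φ(ψ(9)) = φ(2) = 9.
Hence φψ = [1 2 3 5 8 6 7 4 9].

1 2 3 5 8 6 7 4 9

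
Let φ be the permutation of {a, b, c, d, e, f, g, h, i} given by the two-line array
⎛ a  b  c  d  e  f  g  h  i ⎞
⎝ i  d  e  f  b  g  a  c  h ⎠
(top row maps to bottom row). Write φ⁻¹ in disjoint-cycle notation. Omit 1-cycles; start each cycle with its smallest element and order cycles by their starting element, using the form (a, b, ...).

First write φ in disjoint cycles: (a, i, h, c, e, b, d, f, g).
The inverse reverses every cycle; in canonical form, φ⁻¹ = (a, g, f, d, b, e, c, h, i).

(a, g, f, d, b, e, c, h, i)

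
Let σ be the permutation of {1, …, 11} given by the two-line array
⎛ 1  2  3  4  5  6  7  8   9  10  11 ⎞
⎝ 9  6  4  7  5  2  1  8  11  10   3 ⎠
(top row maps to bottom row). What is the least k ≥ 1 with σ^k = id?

6

Decomposing into disjoint cycles gives cycle lengths 6, 2, 1, 1, 1.
The order of σ is the least common multiple of its cycle lengths: lcm(6, 2) = 6.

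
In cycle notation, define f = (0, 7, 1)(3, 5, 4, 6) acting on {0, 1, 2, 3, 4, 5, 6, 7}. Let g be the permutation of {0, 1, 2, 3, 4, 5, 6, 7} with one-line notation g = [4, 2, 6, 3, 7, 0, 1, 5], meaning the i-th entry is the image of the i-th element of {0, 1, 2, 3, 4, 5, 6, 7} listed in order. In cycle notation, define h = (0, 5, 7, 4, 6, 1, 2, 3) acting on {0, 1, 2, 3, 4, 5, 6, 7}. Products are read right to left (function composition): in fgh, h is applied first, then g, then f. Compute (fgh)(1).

(fgh)(1) = f(g(h(1))). h(1) = 2, then g(2) = 6, then f(6) = 3, so the result is 3.

3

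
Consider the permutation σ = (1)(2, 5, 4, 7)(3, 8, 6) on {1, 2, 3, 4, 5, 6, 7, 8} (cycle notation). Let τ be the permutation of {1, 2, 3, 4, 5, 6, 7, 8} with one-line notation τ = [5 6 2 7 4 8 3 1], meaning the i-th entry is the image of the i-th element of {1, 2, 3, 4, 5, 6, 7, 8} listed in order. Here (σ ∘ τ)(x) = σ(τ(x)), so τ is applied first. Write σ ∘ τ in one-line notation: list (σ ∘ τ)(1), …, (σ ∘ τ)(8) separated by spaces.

4 3 5 2 7 6 8 1

(σ ∘ τ)(x) = σ(τ(x)). Computing each image: σ(τ(1)) = σ(5) = 4, σ(τ(2)) = σ(6) = 3, σ(τ(3)) = σ(2) = 5, σ(τ(4)) = σ(7) = 2, σ(τ(5)) = σ(4) = 7, σ(τ(6)) = σ(8) = 6, σ(τ(7)) = σ(3) = 8, σ(τ(8)) = σ(1) = 1.
Hence σ ∘ τ = [4 3 5 2 7 6 8 1].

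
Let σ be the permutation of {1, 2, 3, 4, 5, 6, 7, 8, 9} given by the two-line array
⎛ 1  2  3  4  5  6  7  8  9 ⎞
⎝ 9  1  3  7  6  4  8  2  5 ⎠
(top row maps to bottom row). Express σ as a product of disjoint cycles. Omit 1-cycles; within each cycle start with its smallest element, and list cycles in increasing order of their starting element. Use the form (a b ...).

(1 9 5 6 4 7 8 2)

Start at 1 and follow images: 1 → 9 → 5 → 6 → 4 → 7 → 8 → 2 → 1, giving the cycle (1 9 5 6 4 7 8 2).
Repeating from the next unused element and collecting all non-trivial cycles gives (1 9 5 6 4 7 8 2).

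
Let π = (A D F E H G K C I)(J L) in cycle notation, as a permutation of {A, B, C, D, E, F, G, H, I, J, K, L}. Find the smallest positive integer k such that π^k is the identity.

18

The cycle type of π is (9, 2, 1).
The order of π is the least common multiple of its cycle lengths: lcm(9, 2) = 18.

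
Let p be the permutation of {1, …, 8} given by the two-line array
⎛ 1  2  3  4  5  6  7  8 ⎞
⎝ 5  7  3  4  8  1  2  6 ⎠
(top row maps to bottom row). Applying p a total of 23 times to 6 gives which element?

8

Tracing 6 → 1 → … returns to 6 after 4 steps, so 6 lies in a 4-cycle (1 5 8 6).
On a 4-cycle, p^4 is the identity, so p^23 = p^3 there (23 ≡ 3 mod 4).
Advancing 3 steps from 6: 6 → 1 → 5 → 8.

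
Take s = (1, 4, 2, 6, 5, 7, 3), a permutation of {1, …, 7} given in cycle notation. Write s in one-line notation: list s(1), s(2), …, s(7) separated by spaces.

Reading each image from the cycles: 1→4, 2→6, 3→1, 4→2, 5→7, 6→5, 7→3.
So the one-line form is 4 6 1 2 7 5 3.

4 6 1 2 7 5 3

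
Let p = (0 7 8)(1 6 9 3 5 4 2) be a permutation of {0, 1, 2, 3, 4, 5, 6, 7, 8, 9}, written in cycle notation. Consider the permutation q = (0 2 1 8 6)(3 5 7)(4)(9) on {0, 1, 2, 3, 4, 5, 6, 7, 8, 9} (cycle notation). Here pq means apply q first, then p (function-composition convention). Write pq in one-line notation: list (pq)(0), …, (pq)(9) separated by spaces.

1 0 6 4 2 8 7 5 9 3

(pq)(x) = p(q(x)). Computing each image: p(q(0)) = p(2) = 1, p(q(1)) = p(8) = 0, p(q(2)) = p(1) = 6, p(q(3)) = p(5) = 4, p(q(4)) = p(4) = 2, p(q(5)) = p(7) = 8, p(q(6)) = p(0) = 7, p(q(7)) = p(3) = 5, p(q(8)) = p(6) = 9, p(q(9)) = p(9) = 3.
Hence pq = [1 0 6 4 2 8 7 5 9 3].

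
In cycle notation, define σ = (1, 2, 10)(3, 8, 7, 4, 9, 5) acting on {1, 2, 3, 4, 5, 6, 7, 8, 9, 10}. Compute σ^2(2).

2 lies in the 3-cycle (1, 2, 10).
Advancing 2 steps from 2: 2 → 10 → 1.

1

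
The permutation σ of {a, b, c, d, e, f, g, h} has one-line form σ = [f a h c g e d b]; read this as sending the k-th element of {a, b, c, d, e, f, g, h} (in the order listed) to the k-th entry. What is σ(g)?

g is element number 7 of the domain, and entry number 7 of the one-line form is d, so σ(g) = d.

d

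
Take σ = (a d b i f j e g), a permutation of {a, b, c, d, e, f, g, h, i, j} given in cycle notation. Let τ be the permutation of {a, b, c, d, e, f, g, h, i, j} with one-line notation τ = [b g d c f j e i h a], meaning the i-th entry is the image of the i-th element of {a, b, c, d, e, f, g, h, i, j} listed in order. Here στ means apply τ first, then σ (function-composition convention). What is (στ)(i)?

h

(στ)(i) = σ(τ(i)). τ(i) = h, then σ(h) = h. So (στ)(i) = h.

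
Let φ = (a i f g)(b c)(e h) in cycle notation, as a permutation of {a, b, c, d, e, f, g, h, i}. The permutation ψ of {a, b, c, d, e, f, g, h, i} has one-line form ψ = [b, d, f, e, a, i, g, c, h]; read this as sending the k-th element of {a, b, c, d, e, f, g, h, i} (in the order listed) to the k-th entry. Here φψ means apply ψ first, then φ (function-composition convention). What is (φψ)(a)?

c

First apply ψ: ψ(a) = b, then φ(b) = c. Thus (φψ)(a) = c.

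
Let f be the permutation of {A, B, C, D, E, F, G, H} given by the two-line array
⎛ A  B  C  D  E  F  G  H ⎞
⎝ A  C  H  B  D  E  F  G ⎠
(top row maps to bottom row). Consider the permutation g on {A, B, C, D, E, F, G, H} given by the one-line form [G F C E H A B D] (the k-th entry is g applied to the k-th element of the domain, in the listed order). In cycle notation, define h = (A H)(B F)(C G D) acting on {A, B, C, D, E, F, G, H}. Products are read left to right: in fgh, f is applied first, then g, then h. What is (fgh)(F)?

Apply the permutations in order: f(F) = E, then g(E) = H, then h(H) = A. So (fgh)(F) = A.

A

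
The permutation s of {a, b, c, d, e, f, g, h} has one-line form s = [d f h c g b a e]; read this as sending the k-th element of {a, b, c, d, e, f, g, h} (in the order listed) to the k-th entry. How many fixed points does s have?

No element satisfies s(x) = x, so there are 0 fixed points.

0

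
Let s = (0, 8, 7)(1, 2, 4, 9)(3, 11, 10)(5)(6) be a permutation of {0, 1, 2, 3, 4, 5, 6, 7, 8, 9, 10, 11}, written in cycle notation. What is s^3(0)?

0

0 lies in the 3-cycle (0, 8, 7).
Powers repeat with period 3 on this cycle, and 3 mod 3 = 0, so s^3(0) = s^0(0).
So s^3(0) = 0.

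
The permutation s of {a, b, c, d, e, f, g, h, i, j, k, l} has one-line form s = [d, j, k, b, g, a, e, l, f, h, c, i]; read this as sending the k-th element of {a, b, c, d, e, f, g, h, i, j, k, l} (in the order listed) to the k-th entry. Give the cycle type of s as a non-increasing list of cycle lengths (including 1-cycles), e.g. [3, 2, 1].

The disjoint cycles are (a d b j h l i f)(c k)(e g), with lengths 8, 2, 2 in non-increasing order.

[8, 2, 2]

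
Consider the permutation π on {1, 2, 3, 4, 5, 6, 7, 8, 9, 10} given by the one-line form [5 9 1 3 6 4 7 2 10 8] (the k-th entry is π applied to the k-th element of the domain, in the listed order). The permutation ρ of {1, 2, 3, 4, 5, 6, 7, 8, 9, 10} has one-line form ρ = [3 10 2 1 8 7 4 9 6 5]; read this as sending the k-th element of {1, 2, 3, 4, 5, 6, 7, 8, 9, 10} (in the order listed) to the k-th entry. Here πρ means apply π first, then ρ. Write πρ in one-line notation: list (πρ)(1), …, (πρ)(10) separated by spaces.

For each element, apply π then ρ: 1 → 5 → 8; 2 → 9 → 6; 3 → 1 → 3; 4 → 3 → 2; 5 → 6 → 7; 6 → 4 → 1; 7 → 7 → 4; 8 → 2 → 10; 9 → 10 → 5; 10 → 8 → 9.
Collecting the images, πρ = [8 6 3 2 7 1 4 10 5 9].

8 6 3 2 7 1 4 10 5 9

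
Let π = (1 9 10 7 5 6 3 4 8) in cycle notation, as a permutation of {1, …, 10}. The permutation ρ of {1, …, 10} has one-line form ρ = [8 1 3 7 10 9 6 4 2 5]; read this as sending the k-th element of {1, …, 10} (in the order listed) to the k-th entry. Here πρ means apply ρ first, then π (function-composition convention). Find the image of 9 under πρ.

(πρ)(9) = π(ρ(9)). ρ(9) = 2, then π(2) = 2. So (πρ)(9) = 2.

2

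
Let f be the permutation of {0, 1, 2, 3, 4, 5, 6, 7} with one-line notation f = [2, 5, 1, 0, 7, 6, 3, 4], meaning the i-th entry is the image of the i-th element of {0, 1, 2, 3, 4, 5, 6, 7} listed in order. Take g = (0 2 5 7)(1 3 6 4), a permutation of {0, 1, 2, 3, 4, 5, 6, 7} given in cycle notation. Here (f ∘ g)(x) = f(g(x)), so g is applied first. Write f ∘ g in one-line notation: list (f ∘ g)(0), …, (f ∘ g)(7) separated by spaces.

1 0 6 3 5 4 7 2

(f ∘ g)(x) = f(g(x)). Computing each image: f(g(0)) = f(2) = 1, f(g(1)) = f(3) = 0, f(g(2)) = f(5) = 6, f(g(3)) = f(6) = 3, f(g(4)) = f(1) = 5, f(g(5)) = f(7) = 4, f(g(6)) = f(4) = 7, f(g(7)) = f(0) = 2.
Hence f ∘ g = [1 0 6 3 5 4 7 2].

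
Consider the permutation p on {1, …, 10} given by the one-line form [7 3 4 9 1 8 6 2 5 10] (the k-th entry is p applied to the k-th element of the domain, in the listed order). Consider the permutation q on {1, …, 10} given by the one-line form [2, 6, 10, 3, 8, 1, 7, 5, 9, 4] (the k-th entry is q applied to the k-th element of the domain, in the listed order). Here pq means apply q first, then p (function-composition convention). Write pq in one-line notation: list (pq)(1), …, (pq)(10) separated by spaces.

3 8 10 4 2 7 6 1 5 9

Chase each element through q then p: 1 → 2 → 3; 2 → 6 → 8; 3 → 10 → 10; 4 → 3 → 4; 5 → 8 → 2; 6 → 1 → 7; 7 → 7 → 6; 8 → 5 → 1; 9 → 9 → 5; 10 → 4 → 9.
Collecting the images, pq = [3 8 10 4 2 7 6 1 5 9].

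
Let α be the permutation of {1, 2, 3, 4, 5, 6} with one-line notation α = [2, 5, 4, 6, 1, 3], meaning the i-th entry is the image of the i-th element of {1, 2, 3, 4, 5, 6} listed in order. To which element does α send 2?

2 is element number 2 of the domain, and entry number 2 of the one-line form is 5, so α(2) = 5.

5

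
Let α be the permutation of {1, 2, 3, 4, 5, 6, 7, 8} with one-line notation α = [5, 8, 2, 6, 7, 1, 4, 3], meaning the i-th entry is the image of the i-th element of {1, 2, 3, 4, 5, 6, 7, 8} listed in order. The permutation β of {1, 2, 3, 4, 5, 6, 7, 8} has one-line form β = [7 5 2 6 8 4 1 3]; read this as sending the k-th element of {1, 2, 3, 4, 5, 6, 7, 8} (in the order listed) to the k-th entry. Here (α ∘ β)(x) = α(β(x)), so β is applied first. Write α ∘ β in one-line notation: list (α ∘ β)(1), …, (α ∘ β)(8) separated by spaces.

4 7 8 1 3 6 5 2

(α ∘ β)(x) = α(β(x)). Computing each image: α(β(1)) = α(7) = 4, α(β(2)) = α(5) = 7, α(β(3)) = α(2) = 8, α(β(4)) = α(6) = 1, α(β(5)) = α(8) = 3, α(β(6)) = α(4) = 6, α(β(7)) = α(1) = 5, α(β(8)) = α(3) = 2.
Hence α ∘ β = [4 7 8 1 3 6 5 2].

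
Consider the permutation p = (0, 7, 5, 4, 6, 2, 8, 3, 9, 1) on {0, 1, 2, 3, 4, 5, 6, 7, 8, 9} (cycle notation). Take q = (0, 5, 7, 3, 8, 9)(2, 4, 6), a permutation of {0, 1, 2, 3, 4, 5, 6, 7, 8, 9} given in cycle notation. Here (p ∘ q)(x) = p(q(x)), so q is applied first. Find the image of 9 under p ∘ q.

7

First apply q: q(9) = 0, then p(0) = 7. Thus (p ∘ q)(9) = 7.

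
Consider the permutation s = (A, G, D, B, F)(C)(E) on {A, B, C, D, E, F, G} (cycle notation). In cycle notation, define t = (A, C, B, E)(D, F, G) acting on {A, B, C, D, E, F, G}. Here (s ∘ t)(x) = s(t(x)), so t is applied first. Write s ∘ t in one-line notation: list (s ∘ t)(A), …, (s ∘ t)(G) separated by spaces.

C E F A G D B

Chase each element through t then s: A → C → C; B → E → E; C → B → F; D → F → A; E → A → G; F → G → D; G → D → B.
Collecting the images, s ∘ t = [C E F A G D B].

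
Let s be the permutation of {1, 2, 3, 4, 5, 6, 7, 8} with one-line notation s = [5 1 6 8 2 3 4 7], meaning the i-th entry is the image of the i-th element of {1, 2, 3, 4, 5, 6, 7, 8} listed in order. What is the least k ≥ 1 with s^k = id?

6

The disjoint-cycle form of s has cycle lengths 3, 3, 2.
Since disjoint cycles commute, ord(s) = lcm(3, 3, 2) = 6.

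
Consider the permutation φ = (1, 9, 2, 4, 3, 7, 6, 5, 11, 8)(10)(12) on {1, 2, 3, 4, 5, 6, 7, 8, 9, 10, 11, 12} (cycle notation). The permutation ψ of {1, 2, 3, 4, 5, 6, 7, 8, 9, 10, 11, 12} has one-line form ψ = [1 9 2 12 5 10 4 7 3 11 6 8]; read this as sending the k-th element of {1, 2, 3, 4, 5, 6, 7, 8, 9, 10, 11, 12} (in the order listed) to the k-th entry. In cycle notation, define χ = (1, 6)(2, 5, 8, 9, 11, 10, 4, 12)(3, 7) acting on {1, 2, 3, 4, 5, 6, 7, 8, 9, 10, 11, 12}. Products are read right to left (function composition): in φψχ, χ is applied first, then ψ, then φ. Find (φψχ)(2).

11

Apply the permutations in order: χ(2) = 5, then ψ(5) = 5, then φ(5) = 11. So (φψχ)(2) = 11.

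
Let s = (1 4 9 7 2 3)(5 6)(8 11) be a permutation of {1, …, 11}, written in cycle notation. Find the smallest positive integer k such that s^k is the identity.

The disjoint cycles have lengths 6, 2, 2, 1.
The order is lcm(6, 2, 2) = 6.

6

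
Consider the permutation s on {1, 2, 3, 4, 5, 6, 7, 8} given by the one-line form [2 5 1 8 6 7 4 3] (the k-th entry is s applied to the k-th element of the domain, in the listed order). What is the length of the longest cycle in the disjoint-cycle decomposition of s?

Decomposing into disjoint cycles gives (1, 2, 5, 6, 7, 4, 8, 3); the longest has length 8.

8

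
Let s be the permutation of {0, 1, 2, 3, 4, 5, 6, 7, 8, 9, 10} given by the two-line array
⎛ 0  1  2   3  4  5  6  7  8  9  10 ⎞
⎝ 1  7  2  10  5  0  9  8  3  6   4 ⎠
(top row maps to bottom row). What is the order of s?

Decomposing into disjoint cycles gives cycle lengths 8, 2, 1.
The order is lcm(8, 2) = 8.

8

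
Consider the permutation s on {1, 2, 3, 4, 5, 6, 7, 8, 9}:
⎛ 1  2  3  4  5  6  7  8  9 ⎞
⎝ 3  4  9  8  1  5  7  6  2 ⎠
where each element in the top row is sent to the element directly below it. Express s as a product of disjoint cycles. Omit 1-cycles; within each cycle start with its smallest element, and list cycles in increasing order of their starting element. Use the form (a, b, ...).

(1, 3, 9, 2, 4, 8, 6, 5)

Start at 1 and follow images: 1 → 3 → 9 → 2 → 4 → 8 → 6 → 5 → 1, giving the cycle (1, 3, 9, 2, 4, 8, 6, 5).
Repeating from the next unused element and collecting all non-trivial cycles gives (1, 3, 9, 2, 4, 8, 6, 5).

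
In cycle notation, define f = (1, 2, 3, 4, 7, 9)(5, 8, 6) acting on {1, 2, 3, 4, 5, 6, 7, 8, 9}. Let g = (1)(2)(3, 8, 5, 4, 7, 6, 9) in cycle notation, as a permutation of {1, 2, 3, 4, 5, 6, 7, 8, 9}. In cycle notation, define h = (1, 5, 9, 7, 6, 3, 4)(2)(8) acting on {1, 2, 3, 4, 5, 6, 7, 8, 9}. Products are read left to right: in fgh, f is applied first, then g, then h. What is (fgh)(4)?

Chase 4: f(4) = 7; g(7) = 6; h(6) = 3. Hence (fgh)(4) = 3.

3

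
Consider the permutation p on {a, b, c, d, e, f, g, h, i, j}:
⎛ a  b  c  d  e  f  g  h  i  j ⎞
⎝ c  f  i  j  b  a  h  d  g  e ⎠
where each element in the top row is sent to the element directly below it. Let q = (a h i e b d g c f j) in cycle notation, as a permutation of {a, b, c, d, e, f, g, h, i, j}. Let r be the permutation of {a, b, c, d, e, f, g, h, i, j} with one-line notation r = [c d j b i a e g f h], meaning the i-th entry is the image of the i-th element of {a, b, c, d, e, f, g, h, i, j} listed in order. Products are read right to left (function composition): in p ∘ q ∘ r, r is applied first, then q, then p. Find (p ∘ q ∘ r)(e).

b

Chase e: r(e) = i; q(i) = e; p(e) = b. Hence (p ∘ q ∘ r)(e) = b.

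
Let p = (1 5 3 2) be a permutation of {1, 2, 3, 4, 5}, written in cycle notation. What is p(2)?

2 appears in (1 5 3 2); the next entry (wrapping around) is 1.

1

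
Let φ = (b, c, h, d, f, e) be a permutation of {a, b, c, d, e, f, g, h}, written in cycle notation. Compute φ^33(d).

d lies in the 6-cycle (b, c, h, d, f, e).
Since the cycle has length 6, φ^33 acts on it the same as φ^3 (33 mod 6 = 3).
Advancing 3 steps from d: d → f → e → b.

b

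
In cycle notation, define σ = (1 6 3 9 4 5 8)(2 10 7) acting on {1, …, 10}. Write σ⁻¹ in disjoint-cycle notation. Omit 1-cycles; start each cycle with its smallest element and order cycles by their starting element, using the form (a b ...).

Inverting a permutation written in cycle notation just reverses the order within every cycle.
Reversing each cycle of σ and rotating so the smallest element leads gives (1 8 5 4 9 3 6)(2 7 10).

(1 8 5 4 9 3 6)(2 7 10)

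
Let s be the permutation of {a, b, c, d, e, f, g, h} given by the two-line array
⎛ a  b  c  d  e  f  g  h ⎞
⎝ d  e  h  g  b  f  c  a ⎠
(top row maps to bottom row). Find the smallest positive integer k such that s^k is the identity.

10

Decomposing into disjoint cycles gives cycle lengths 5, 2, 1.
Since disjoint cycles commute, ord(s) = lcm(5, 2) = 10.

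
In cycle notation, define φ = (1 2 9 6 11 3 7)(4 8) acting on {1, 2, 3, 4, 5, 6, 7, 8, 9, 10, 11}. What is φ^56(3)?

3 lies in the 7-cycle (1 2 9 6 11 3 7).
Since the cycle has length 7, φ^56 acts on it the same as φ^0 (56 mod 7 = 0).
So φ^56(3) = 3.

3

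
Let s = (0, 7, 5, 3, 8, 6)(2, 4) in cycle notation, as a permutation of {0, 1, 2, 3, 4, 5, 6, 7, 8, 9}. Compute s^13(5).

5 lies in the 6-cycle (0, 7, 5, 3, 8, 6).
Powers repeat with period 6 on this cycle, and 13 mod 6 = 1, so s^13(5) = s^1(5).
Stepping 1 place around the cycle: 5 → 3.

3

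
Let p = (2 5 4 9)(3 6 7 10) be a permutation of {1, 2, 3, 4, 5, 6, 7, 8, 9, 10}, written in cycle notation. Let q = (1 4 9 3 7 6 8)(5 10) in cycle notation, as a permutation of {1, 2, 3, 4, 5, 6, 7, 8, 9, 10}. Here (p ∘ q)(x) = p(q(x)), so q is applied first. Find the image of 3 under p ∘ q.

q(3) = 7, then p(7) = 10; composing gives (p ∘ q)(3) = 10.

10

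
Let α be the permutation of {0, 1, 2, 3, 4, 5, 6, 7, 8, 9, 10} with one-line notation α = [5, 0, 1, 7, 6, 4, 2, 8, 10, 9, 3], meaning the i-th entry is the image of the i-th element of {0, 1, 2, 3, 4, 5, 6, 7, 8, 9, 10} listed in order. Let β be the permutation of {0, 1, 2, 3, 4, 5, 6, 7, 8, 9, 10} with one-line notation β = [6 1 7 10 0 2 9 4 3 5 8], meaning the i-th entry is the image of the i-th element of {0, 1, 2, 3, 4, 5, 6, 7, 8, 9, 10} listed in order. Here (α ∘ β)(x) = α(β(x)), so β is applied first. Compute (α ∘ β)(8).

7

β(8) = 3, then α(3) = 7; composing gives (α ∘ β)(8) = 7.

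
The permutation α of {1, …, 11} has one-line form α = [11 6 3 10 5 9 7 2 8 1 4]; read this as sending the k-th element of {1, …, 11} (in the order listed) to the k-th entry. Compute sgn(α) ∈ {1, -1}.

In disjoint-cycle form the cycle lengths are 4, 4, 1, 1, 1.
A cycle of length ℓ contributes ℓ−1 transpositions, so α is a product of 3 + 3 = 6 transpositions — even.

1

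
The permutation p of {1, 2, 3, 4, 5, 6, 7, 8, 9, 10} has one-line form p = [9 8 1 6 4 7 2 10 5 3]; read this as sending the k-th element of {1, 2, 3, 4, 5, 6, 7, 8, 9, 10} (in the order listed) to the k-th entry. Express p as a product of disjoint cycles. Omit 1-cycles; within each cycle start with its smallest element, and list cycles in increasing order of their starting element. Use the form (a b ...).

Start at 1 and follow images: 1 → 9 → 5 → 4 → 6 → 7 → 2 → 8 → 10 → 3 → 1, giving the cycle (1 9 5 4 6 7 2 8 10 3).
Continuing from each remaining unvisited element yields (1 9 5 4 6 7 2 8 10 3).

(1 9 5 4 6 7 2 8 10 3)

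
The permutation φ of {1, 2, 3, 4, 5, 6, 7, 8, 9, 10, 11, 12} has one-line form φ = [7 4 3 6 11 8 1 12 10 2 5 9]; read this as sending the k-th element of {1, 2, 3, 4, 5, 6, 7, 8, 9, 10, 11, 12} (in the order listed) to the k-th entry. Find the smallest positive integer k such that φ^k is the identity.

Decomposing into disjoint cycles gives cycle lengths 7, 2, 2, 1.
Since disjoint cycles commute, ord(φ) = lcm(7, 2, 2) = 14.

14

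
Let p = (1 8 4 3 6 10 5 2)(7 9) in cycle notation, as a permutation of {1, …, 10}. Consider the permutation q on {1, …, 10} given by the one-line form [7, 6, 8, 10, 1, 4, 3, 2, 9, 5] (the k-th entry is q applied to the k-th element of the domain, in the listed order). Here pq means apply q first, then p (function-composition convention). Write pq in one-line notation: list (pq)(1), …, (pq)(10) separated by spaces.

9 10 4 5 8 3 6 1 7 2

(pq)(x) = p(q(x)). Computing each image: p(q(1)) = p(7) = 9, p(q(2)) = p(6) = 10, p(q(3)) = p(8) = 4, p(q(4)) = p(10) = 5, p(q(5)) = p(1) = 8, p(q(6)) = p(4) = 3, p(q(7)) = p(3) = 6, p(q(8)) = p(2) = 1, p(q(9)) = p(9) = 7, p(q(10)) = p(5) = 2.
Hence pq = [9 10 4 5 8 3 6 1 7 2].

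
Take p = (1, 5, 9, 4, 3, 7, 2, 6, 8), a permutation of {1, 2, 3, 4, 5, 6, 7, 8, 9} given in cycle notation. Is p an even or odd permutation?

The cycle lengths are 9.
A cycle is odd iff its length is even; p has 0 even-length cycles, so sgn(p) = (−1)^0 and p is even.

even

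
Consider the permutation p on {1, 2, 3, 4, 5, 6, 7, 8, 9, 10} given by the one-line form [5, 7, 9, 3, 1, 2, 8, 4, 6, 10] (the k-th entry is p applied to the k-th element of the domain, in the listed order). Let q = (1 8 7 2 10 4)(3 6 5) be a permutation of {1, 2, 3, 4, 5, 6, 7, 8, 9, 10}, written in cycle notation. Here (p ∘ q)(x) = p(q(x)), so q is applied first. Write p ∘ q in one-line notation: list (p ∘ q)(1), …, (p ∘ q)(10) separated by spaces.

Chase each element through q then p: 1 → 8 → 4; 2 → 10 → 10; 3 → 6 → 2; 4 → 1 → 5; 5 → 3 → 9; 6 → 5 → 1; 7 → 2 → 7; 8 → 7 → 8; 9 → 9 → 6; 10 → 4 → 3.
Collecting the images, p ∘ q = [4 10 2 5 9 1 7 8 6 3].

4 10 2 5 9 1 7 8 6 3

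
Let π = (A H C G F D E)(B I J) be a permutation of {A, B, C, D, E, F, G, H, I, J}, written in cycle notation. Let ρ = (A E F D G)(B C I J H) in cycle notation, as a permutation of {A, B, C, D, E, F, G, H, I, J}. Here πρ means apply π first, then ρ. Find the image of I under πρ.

H

First apply π: π(I) = J, then ρ(J) = H. Thus (πρ)(I) = H.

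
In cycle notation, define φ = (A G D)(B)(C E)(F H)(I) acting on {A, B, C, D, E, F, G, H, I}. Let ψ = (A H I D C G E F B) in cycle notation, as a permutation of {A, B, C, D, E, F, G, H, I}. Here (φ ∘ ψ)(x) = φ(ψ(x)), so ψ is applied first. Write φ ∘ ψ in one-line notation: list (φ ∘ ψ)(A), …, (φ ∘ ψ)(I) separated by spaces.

For each element, apply ψ then φ: A → H → F; B → A → G; C → G → D; D → C → E; E → F → H; F → B → B; G → E → C; H → I → I; I → D → A.
So φ ∘ ψ in one-line form is F G D E H B C I A.

F G D E H B C I A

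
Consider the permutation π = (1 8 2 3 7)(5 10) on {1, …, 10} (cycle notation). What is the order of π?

The cycle type of π is (5, 2, 1, 1, 1).
The order of π is the least common multiple of its cycle lengths: lcm(5, 2) = 10.

10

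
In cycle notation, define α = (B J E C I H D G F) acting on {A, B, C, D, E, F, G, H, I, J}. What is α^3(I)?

I lies in the 9-cycle (B J E C I H D G F).
Stepping 3 places around the cycle: I → H → D → G.

G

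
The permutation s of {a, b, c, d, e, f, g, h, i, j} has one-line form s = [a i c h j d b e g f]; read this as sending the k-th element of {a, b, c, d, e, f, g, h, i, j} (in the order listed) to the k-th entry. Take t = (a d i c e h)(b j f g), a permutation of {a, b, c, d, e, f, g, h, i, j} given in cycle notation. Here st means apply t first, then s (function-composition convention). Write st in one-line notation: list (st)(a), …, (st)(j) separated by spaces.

Chase each element through t then s: a → d → h; b → j → f; c → e → j; d → i → g; e → h → e; f → g → b; g → b → i; h → a → a; i → c → c; j → f → d.
So st in one-line form is h f j g e b i a c d.

h f j g e b i a c d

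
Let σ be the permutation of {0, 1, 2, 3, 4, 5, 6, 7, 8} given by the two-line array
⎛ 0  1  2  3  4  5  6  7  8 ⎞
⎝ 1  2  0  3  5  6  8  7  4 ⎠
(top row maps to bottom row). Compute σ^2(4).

6

Tracing 4 → 5 → … returns to 4 after 4 steps, so 4 lies in a 4-cycle (4, 5, 6, 8).
Stepping 2 places around the cycle: 4 → 5 → 6.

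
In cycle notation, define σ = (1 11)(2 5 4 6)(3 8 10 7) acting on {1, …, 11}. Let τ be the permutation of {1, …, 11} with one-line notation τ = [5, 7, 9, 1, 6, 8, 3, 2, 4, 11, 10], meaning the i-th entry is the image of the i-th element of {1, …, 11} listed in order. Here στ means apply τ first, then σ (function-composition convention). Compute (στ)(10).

(στ)(10) = σ(τ(10)). τ(10) = 11, then σ(11) = 1. So (στ)(10) = 1.

1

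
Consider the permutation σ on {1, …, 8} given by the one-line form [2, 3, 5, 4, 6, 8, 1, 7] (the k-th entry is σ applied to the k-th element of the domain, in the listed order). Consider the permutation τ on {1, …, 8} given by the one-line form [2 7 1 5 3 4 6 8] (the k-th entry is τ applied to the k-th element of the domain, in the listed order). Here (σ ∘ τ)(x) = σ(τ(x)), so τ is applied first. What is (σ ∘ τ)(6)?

(σ ∘ τ)(6) = σ(τ(6)). τ(6) = 4, then σ(4) = 4. So (σ ∘ τ)(6) = 4.

4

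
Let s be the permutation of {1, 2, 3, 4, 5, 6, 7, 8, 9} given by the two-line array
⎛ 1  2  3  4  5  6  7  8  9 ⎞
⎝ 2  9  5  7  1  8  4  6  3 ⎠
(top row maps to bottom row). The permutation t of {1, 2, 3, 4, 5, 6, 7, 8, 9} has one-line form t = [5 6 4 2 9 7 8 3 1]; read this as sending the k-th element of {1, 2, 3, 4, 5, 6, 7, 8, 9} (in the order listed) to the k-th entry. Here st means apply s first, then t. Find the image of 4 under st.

8

(st)(4) = t(s(4)). s(4) = 7, then t(7) = 8. So (st)(4) = 8.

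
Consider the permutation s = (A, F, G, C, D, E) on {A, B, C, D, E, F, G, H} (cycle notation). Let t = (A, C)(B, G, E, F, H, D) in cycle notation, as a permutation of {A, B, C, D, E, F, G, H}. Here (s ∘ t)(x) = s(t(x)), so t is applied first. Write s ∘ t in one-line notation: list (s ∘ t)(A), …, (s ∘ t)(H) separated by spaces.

(s ∘ t)(x) = s(t(x)). Computing each image: s(t(A)) = s(C) = D, s(t(B)) = s(G) = C, s(t(C)) = s(A) = F, s(t(D)) = s(B) = B, s(t(E)) = s(F) = G, s(t(F)) = s(H) = H, s(t(G)) = s(E) = A, s(t(H)) = s(D) = E.
Hence s ∘ t = [D C F B G H A E].

D C F B G H A E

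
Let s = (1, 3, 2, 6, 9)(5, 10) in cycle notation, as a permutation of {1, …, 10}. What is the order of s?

The disjoint cycles have lengths 5, 2, 1, 1, 1.
The order of s is the least common multiple of its cycle lengths: lcm(5, 2) = 10.

10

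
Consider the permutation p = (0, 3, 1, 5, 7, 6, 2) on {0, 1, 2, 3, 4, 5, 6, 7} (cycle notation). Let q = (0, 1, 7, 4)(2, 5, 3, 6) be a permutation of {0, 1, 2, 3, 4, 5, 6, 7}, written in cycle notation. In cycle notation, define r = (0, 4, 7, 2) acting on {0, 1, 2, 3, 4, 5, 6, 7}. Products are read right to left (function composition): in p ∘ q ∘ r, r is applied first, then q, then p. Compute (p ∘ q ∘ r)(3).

2

Chase 3: r(3) = 3; q(3) = 6; p(6) = 2. Hence (p ∘ q ∘ r)(3) = 2.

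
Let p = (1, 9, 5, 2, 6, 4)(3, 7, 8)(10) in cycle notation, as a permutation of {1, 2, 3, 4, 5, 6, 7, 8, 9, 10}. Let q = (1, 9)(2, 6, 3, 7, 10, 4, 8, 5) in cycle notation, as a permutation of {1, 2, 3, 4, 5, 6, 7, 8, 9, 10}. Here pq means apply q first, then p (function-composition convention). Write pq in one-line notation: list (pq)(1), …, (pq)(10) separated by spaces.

(pq)(x) = p(q(x)). Computing each image: p(q(1)) = p(9) = 5, p(q(2)) = p(6) = 4, p(q(3)) = p(7) = 8, p(q(4)) = p(8) = 3, p(q(5)) = p(2) = 6, p(q(6)) = p(3) = 7, p(q(7)) = p(10) = 10, p(q(8)) = p(5) = 2, p(q(9)) = p(1) = 9, p(q(10)) = p(4) = 1.
Hence pq = [5 4 8 3 6 7 10 2 9 1].

5 4 8 3 6 7 10 2 9 1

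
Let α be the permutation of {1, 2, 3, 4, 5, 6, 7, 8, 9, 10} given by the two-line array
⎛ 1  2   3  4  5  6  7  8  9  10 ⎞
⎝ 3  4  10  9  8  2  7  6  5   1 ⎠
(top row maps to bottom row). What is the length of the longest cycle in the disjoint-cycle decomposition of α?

6

Decomposing into disjoint cycles gives (1 3 10)(2 4 9 5 8 6); the longest has length 6.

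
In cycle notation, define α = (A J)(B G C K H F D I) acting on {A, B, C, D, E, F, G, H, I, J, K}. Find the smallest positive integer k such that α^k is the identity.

The disjoint cycles have lengths 8, 2, 1.
Since disjoint cycles commute, ord(α) = lcm(8, 2) = 8.

8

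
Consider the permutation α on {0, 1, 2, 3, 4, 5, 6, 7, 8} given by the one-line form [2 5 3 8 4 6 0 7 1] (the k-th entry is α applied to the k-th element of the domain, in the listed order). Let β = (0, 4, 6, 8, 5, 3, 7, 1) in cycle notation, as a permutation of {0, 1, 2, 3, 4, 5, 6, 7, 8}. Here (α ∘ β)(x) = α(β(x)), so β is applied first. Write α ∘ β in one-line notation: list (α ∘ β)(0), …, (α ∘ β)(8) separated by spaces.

Chase each element through β then α: 0 → 4 → 4; 1 → 0 → 2; 2 → 2 → 3; 3 → 7 → 7; 4 → 6 → 0; 5 → 3 → 8; 6 → 8 → 1; 7 → 1 → 5; 8 → 5 → 6.
So α ∘ β in one-line form is 4 2 3 7 0 8 1 5 6.

4 2 3 7 0 8 1 5 6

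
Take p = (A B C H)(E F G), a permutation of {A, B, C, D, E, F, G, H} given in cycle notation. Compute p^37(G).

G lies in the 3-cycle (E F G).
Since the cycle has length 3, p^37 acts on it the same as p^1 (37 mod 3 = 1).
Advancing 1 step from G: G → E.

E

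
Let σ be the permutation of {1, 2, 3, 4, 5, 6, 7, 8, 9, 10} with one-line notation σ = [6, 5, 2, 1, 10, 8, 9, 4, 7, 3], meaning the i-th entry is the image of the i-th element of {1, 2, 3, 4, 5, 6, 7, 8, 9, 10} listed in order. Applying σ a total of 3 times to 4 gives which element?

8

Tracing 4 → 1 → … returns to 4 after 4 steps, so 4 lies in a 4-cycle (1 6 8 4).
Advancing 3 steps from 4: 4 → 1 → 6 → 8.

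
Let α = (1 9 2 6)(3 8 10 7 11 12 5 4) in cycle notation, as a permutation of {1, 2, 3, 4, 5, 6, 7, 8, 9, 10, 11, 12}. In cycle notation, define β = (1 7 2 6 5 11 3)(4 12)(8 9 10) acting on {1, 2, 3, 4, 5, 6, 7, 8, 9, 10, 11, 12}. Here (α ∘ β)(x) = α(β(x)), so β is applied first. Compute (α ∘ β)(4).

β(4) = 12, then α(12) = 5; composing gives (α ∘ β)(4) = 5.

5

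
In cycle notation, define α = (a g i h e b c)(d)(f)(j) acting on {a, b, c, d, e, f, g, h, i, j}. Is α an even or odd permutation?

The cycle lengths are 7, 1, 1, 1.
A cycle of length ℓ contributes ℓ−1 transpositions, so α is a product of 6 transpositions — even.

even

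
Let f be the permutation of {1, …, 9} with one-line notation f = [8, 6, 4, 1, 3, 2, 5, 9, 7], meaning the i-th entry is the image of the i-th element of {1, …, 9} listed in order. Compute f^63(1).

Tracing 1 → 8 → … returns to 1 after 7 steps, so 1 lies in a 7-cycle (1, 8, 9, 7, 5, 3, 4).
Powers repeat with period 7 on this cycle, and 63 mod 7 = 0, so f^63(1) = f^0(1).
So f^63(1) = 1.

1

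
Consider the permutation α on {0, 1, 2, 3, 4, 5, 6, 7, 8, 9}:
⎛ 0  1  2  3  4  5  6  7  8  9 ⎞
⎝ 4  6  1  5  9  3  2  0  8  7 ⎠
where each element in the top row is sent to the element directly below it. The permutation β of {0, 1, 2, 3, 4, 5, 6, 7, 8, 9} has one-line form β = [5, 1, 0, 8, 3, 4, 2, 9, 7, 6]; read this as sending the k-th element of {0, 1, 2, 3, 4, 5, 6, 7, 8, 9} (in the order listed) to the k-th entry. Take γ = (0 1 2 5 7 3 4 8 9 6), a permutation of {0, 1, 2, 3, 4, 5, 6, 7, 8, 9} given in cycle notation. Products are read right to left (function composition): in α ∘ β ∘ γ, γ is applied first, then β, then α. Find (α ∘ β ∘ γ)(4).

0

Chase 4: γ(4) = 8; β(8) = 7; α(7) = 0. Hence (α ∘ β ∘ γ)(4) = 0.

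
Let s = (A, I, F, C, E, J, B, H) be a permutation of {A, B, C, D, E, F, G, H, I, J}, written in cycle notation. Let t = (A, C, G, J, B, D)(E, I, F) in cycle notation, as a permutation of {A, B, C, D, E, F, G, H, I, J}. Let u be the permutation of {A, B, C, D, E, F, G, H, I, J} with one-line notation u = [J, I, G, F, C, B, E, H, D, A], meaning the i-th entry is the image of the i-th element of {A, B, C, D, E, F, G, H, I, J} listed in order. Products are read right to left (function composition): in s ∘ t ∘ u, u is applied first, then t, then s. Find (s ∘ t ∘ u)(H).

Apply the permutations in order: u(H) = H, then t(H) = H, then s(H) = A. So (s ∘ t ∘ u)(H) = A.

A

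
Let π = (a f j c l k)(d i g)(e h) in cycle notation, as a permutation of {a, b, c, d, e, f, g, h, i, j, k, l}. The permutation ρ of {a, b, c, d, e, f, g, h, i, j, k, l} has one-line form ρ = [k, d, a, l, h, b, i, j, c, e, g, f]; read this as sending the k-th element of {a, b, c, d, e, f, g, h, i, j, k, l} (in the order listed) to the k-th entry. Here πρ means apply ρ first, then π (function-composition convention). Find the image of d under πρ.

k

First apply ρ: ρ(d) = l, then π(l) = k. Thus (πρ)(d) = k.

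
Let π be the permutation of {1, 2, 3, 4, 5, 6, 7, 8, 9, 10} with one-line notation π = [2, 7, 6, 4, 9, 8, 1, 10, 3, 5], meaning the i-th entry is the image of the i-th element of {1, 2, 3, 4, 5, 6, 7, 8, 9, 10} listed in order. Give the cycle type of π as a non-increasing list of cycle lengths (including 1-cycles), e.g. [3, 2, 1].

The disjoint cycles are (1, 2, 7)(3, 6, 8, 10, 5, 9)(4), with lengths 6, 3, 1 in non-increasing order.

[6, 3, 1]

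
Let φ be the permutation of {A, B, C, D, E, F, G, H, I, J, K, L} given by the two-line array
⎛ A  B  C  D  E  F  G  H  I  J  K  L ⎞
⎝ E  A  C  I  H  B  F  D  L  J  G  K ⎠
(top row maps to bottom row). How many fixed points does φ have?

2

The fixed points (elements with φ(x) = x) are {C, J}, so there are 2.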